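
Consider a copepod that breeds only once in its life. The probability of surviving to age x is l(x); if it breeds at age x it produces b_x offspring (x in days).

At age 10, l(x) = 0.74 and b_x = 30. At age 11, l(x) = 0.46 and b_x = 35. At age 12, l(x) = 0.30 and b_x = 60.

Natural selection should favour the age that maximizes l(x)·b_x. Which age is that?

10

Expected offspring if breeding at age x = l(x) × b_x:
  age 10: 0.74 × 30 = 22.200
  age 11: 0.46 × 35 = 16.100
  age 12: 0.30 × 60 = 18.000
Maximum at age 10 (22.200).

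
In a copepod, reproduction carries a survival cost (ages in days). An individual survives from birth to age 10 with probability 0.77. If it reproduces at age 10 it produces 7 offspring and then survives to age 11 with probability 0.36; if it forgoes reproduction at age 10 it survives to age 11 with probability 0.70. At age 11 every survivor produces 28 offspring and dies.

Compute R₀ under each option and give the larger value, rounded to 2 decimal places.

15.09

breed at age 10: R₀ = 0.77 × (7 + 0.36 × 28) = 0.77 × 17.0800 = 13.1516
delay to age 11: R₀ = 0.77 × (0.70 × 28) = 0.77 × 19.6000 = 15.0920
Higher: delay to age 11 (15.0920).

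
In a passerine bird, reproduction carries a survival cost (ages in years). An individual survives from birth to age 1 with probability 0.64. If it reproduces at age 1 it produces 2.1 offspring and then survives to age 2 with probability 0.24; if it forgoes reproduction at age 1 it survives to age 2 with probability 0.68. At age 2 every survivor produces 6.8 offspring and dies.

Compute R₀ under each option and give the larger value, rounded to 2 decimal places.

2.96

breed at age 1: R₀ = 0.64 × (2.1 + 0.24 × 6.8) = 0.64 × 3.7320 = 2.3885
delay to age 2: R₀ = 0.64 × (0.68 × 6.8) = 0.64 × 4.6240 = 2.9594
Higher: delay to age 2 (2.9594).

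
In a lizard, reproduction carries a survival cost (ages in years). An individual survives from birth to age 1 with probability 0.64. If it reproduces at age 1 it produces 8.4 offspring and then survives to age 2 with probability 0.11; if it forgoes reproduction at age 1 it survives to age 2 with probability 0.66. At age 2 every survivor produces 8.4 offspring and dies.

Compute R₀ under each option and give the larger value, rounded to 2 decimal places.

breed at age 1: R₀ = 0.64 × (8.4 + 0.11 × 8.4) = 0.64 × 9.3240 = 5.9674
delay to age 2: R₀ = 0.64 × (0.66 × 8.4) = 0.64 × 5.5440 = 3.5482
Higher: breed at age 1 (5.9674).

5.97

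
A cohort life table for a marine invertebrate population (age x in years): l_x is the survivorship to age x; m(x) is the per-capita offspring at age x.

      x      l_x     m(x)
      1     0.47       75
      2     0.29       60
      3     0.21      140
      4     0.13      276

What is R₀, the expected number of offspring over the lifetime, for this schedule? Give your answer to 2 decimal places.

R₀ = Σ l_x m(x):
  age 1: 0.47 × 75 = 35.2500
  age 2: 0.29 × 60 = 17.4000
  age 3: 0.21 × 140 = 29.4000
  age 4: 0.13 × 276 = 35.8800
R₀ = 35.2500 + 17.4000 + 29.4000 + 35.8800 = 117.9300

117.93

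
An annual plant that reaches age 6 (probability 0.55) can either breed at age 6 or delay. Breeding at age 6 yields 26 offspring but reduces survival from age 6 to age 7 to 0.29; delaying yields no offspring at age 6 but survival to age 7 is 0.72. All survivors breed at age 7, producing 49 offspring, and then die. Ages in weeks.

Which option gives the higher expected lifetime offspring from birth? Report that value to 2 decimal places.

breed at age 6: R₀ = 0.55 × (26 + 0.29 × 49) = 0.55 × 40.2100 = 22.1155
delay to age 7: R₀ = 0.55 × (0.72 × 49) = 0.55 × 35.2800 = 19.4040
Higher: breed at age 6 (22.1155).

22.12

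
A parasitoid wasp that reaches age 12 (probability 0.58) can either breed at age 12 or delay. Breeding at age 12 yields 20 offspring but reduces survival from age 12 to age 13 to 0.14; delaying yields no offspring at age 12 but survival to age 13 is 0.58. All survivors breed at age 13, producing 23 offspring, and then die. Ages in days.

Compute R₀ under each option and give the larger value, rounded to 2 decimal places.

breed at age 12: R₀ = 0.58 × (20 + 0.14 × 23) = 0.58 × 23.2200 = 13.4676
delay to age 13: R₀ = 0.58 × (0.58 × 23) = 0.58 × 13.3400 = 7.7372
Higher: breed at age 12 (13.4676).

13.47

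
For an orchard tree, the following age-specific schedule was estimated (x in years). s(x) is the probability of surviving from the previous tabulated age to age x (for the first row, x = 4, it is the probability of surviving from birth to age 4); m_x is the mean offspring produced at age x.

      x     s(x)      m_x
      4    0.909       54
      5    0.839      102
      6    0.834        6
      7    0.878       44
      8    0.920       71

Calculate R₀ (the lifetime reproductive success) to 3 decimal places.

Survivorship from birth: l_x = s_4·s_5·…·s_x.
  l_4 = 0.90900
  l_5 = 0.76265
  l_6 = 0.63605
  l_7 = 0.55845
  l_8 = 0.51378
R₀ = Σ l_x m_x:
  age 4: 0.90900 × 54 = 49.0860
  age 5: 0.76265 × 102 = 77.7903
  age 6: 0.63605 × 6 = 3.8163
  age 7: 0.55845 × 44 = 24.5718
  age 8: 0.51378 × 71 = 36.4784
R₀ = 49.0860 + 77.7903 + 3.8163 + 24.5718 + 36.4784 = 191.7428

191.743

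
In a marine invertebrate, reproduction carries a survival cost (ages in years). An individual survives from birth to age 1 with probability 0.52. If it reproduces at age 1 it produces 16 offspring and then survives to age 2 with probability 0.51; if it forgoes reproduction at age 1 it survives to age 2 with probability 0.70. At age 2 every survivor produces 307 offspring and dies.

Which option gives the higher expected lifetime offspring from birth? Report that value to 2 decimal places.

breed at age 1: R₀ = 0.52 × (16 + 0.51 × 307) = 0.52 × 172.5700 = 89.7364
delay to age 2: R₀ = 0.52 × (0.70 × 307) = 0.52 × 214.9000 = 111.7480
Higher: delay to age 2 (111.7480).

111.75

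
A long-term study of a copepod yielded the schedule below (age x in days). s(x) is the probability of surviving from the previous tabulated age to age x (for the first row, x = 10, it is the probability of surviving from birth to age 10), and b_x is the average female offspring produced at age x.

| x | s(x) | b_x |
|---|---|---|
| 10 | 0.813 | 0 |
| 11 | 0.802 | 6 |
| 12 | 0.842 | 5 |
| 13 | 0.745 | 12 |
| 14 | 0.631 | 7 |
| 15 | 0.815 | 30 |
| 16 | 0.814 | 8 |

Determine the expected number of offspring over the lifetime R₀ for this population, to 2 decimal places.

Survivorship from birth: l_x = s_10·s_11·…·s_x.
  l_10 = 0.81300
  l_11 = 0.65203
  l_12 = 0.54901
  l_13 = 0.40901
  l_14 = 0.25808
  l_15 = 0.21034
  l_16 = 0.17122
R₀ = Σ l_x b_x:
  age 10: 0.81300 × 0 = 0.0000
  age 11: 0.65203 × 6 = 3.9122
  age 12: 0.54901 × 5 = 2.7450
  age 13: 0.40901 × 12 = 4.9081
  age 14: 0.25808 × 7 = 1.8066
  age 15: 0.21034 × 30 = 6.3102
  age 16: 0.17122 × 8 = 1.3698
R₀ = 0.0000 + 3.9122 + 2.7450 + 4.9081 + 1.8066 + 6.3102 + 1.3698 = 21.0519

21.05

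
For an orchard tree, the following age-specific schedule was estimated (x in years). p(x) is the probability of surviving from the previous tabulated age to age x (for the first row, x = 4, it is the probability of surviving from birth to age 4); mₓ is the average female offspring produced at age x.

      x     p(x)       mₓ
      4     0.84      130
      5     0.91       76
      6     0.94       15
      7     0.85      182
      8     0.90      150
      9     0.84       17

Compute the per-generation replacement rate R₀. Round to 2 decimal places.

379.53

Survivorship from birth: l_x = p_4·p_5·…·p_x.
  l_4 = 0.84000
  l_5 = 0.76440
  l_6 = 0.71854
  l_7 = 0.61076
  l_8 = 0.54968
  l_9 = 0.46173
R₀ = Σ l_x mₓ:
  age 4: 0.84000 × 130 = 109.2000
  age 5: 0.76440 × 76 = 58.0944
  age 6: 0.71854 × 15 = 10.7781
  age 7: 0.61076 × 182 = 111.1583
  age 8: 0.54968 × 150 = 82.4520
  age 9: 0.46173 × 17 = 7.8494
R₀ = 109.2000 + 58.0944 + 10.7781 + 111.1583 + 82.4520 + 7.8494 = 379.5322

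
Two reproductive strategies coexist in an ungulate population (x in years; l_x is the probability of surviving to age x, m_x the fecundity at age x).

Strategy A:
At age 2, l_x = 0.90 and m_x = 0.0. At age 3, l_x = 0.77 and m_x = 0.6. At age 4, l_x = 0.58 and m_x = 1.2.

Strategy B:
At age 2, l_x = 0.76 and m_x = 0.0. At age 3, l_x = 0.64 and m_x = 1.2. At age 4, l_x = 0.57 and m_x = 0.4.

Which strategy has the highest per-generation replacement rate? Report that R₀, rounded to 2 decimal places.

1.16

Strategy A: R₀ = 0.90×0.0 + 0.77×0.6 + 0.58×1.2 = 1.1580
Strategy B: R₀ = 0.76×0.0 + 0.64×1.2 + 0.57×0.4 = 0.9960
Highest R₀: strategy A with 1.1580.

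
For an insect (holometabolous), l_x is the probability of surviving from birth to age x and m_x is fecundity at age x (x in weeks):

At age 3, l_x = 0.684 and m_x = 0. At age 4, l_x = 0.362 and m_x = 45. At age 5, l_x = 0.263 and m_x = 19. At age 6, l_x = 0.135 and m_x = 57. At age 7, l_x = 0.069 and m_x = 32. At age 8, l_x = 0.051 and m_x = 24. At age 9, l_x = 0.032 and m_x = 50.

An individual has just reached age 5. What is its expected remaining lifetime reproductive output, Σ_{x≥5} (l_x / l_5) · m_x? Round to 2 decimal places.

l_5 = 0.263. Conditional survival from age 5 to x is l_x / l_5.
  x=5: (0.263/0.263) × 19 = 19.0000
  x=6: (0.135/0.263) × 57 = 29.2586
  x=7: (0.069/0.263) × 32 = 8.3954
  x=8: (0.051/0.263) × 24 = 4.6540
  x=9: (0.032/0.263) × 50 = 6.0837
Sum = 19.0000 + 29.2586 + 8.3954 + 4.6540 + 6.0837 = 67.3916

67.39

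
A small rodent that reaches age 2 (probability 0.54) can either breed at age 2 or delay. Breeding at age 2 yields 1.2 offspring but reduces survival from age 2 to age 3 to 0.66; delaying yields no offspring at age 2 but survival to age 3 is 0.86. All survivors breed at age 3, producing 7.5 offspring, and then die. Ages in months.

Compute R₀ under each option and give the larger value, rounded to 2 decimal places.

breed at age 2: R₀ = 0.54 × (1.2 + 0.66 × 7.5) = 0.54 × 6.1500 = 3.3210
delay to age 3: R₀ = 0.54 × (0.86 × 7.5) = 0.54 × 6.4500 = 3.4830
Higher: delay to age 3 (3.4830).

3.48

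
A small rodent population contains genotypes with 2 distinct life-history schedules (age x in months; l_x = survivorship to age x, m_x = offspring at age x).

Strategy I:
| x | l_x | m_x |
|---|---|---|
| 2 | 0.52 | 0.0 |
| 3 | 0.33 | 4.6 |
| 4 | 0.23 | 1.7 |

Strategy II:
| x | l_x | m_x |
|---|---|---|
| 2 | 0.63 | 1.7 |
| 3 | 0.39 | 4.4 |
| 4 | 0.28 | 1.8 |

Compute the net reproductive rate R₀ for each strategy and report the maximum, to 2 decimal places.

3.29

Strategy I: R₀ = 0.52×0.0 + 0.33×4.6 + 0.23×1.7 = 1.9090
Strategy II: R₀ = 0.63×1.7 + 0.39×4.4 + 0.28×1.8 = 3.2910
Highest R₀: strategy II with 3.2910.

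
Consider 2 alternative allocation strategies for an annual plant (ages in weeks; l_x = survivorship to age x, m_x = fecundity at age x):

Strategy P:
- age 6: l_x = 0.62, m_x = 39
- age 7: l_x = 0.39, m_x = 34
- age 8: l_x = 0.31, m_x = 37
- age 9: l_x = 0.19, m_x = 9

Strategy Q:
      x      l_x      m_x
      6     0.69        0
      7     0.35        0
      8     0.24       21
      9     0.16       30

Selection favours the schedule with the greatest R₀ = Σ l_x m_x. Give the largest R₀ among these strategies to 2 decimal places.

Strategy P: R₀ = 0.62×39 + 0.39×34 + 0.31×37 + 0.19×9 = 50.6200
Strategy Q: R₀ = 0.69×0 + 0.35×0 + 0.24×21 + 0.16×30 = 9.8400
Highest R₀: strategy P with 50.6200.

50.62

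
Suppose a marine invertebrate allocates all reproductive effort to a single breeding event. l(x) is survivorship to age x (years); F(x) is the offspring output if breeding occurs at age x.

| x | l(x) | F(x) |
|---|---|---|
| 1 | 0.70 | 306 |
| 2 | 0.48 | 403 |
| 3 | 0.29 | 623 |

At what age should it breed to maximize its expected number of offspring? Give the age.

1

Expected offspring if breeding at age x = l(x) × F(x):
  age 1: 0.70 × 306 = 214.200
  age 2: 0.48 × 403 = 193.440
  age 3: 0.29 × 623 = 180.670
Maximum at age 1 (214.200).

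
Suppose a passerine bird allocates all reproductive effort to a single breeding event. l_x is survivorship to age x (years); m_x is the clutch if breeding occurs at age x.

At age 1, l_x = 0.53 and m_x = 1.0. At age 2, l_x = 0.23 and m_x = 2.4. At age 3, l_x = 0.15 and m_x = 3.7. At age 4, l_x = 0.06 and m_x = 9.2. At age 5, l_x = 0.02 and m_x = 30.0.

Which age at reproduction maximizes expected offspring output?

5

Expected offspring if breeding at age x = l_x × m_x:
  age 1: 0.53 × 1.0 = 0.530
  age 2: 0.23 × 2.4 = 0.552
  age 3: 0.15 × 3.7 = 0.555
  age 4: 0.06 × 9.2 = 0.552
  age 5: 0.02 × 30.0 = 0.600
Maximum at age 5 (0.600).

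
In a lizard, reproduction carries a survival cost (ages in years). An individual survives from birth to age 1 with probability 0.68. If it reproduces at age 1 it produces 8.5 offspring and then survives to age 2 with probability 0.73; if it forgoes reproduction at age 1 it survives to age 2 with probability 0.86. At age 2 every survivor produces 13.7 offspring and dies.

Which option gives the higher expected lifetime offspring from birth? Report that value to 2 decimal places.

12.58

breed at age 1: R₀ = 0.68 × (8.5 + 0.73 × 13.7) = 0.68 × 18.5010 = 12.5807
delay to age 2: R₀ = 0.68 × (0.86 × 13.7) = 0.68 × 11.7820 = 8.0118
Higher: breed at age 1 (12.5807).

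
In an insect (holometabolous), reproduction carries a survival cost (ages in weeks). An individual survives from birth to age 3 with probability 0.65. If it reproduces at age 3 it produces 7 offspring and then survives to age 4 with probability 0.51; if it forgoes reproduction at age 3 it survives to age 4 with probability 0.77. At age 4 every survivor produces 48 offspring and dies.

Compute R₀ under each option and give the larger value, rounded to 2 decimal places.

breed at age 3: R₀ = 0.65 × (7 + 0.51 × 48) = 0.65 × 31.4800 = 20.4620
delay to age 4: R₀ = 0.65 × (0.77 × 48) = 0.65 × 36.9600 = 24.0240
Higher: delay to age 4 (24.0240).

24.02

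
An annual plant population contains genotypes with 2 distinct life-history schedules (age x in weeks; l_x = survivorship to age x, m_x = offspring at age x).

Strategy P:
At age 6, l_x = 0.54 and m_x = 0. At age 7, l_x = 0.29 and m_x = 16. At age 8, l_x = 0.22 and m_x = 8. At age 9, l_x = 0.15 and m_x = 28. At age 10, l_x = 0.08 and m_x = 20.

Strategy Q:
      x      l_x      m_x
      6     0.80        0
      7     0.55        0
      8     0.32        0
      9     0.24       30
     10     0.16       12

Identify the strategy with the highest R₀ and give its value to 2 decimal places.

Strategy P: R₀ = 0.54×0 + 0.29×16 + 0.22×8 + 0.15×28 + 0.08×20 = 12.2000
Strategy Q: R₀ = 0.80×0 + 0.55×0 + 0.32×0 + 0.24×30 + 0.16×12 = 9.1200
Highest R₀: strategy P with 12.2000.

12.20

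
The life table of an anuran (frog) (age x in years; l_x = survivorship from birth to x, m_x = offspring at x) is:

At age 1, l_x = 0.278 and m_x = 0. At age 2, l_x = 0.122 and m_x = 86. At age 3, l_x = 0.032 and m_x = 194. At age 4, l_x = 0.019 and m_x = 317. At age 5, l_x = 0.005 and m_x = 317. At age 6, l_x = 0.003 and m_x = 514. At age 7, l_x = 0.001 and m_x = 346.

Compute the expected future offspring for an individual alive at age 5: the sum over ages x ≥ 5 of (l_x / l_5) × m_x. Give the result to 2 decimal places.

l_5 = 0.005. Conditional survival from age 5 to x is l_x / l_5.
  x=5: (0.005/0.005) × 317 = 317.0000
  x=6: (0.003/0.005) × 514 = 308.4000
  x=7: (0.001/0.005) × 346 = 69.2000
Sum = 317.0000 + 308.4000 + 69.2000 = 694.6000

694.60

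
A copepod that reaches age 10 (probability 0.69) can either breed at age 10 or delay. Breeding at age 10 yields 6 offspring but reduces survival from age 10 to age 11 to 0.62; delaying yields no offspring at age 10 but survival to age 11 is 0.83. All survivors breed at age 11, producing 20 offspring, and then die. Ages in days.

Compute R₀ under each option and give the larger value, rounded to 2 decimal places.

breed at age 10: R₀ = 0.69 × (6 + 0.62 × 20) = 0.69 × 18.4000 = 12.6960
delay to age 11: R₀ = 0.69 × (0.83 × 20) = 0.69 × 16.6000 = 11.4540
Higher: breed at age 10 (12.6960).

12.70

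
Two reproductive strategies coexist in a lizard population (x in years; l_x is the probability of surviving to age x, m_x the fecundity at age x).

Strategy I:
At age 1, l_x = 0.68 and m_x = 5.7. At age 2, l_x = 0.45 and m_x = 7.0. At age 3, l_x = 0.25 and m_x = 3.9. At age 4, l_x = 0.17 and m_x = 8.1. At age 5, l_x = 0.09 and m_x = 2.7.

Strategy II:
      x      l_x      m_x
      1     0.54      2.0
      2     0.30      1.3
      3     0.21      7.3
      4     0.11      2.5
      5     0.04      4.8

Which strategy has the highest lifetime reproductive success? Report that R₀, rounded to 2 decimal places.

9.62

Strategy I: R₀ = 0.68×5.7 + 0.45×7.0 + 0.25×3.9 + 0.17×8.1 + 0.09×2.7 = 9.6210
Strategy II: R₀ = 0.54×2.0 + 0.30×1.3 + 0.21×7.3 + 0.11×2.5 + 0.04×4.8 = 3.4700
Highest R₀: strategy I with 9.6210.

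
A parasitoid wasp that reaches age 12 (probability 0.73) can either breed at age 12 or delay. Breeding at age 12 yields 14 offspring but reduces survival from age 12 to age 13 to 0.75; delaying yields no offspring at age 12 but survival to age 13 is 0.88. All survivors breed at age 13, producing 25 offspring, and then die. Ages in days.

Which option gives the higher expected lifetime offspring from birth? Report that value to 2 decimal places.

breed at age 12: R₀ = 0.73 × (14 + 0.75 × 25) = 0.73 × 32.7500 = 23.9075
delay to age 13: R₀ = 0.73 × (0.88 × 25) = 0.73 × 22.0000 = 16.0600
Higher: breed at age 12 (23.9075).

23.91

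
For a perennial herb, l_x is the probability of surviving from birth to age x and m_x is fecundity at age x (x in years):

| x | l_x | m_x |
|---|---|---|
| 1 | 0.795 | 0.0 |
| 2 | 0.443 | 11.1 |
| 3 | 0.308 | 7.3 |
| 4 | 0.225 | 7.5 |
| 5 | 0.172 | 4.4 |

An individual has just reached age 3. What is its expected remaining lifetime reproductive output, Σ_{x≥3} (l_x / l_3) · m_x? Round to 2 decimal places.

l_3 = 0.308. Conditional survival from age 3 to x is l_x / l_3.
  x=3: (0.308/0.308) × 7.3 = 7.3000
  x=4: (0.225/0.308) × 7.5 = 5.4789
  x=5: (0.172/0.308) × 4.4 = 2.4571
Sum = 7.3000 + 5.4789 + 2.4571 = 15.2360

15.24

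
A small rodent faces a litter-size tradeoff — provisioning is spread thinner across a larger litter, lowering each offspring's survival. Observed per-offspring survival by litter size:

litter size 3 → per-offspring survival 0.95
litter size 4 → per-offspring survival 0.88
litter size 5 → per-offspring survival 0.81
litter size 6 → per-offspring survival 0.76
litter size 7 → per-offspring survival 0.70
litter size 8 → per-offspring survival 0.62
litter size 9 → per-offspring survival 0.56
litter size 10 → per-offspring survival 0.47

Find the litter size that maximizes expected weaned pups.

9

Expected weaned pups = c × s(c):
  c=3: 3 × 0.95 = 2.850
  c=4: 4 × 0.88 = 3.520
  c=5: 5 × 0.81 = 4.050
  c=6: 6 × 0.76 = 4.560
  c=7: 7 × 0.70 = 4.900
  c=8: 8 × 0.62 = 4.960
  c=9: 9 × 0.56 = 5.040
  c=10: 10 × 0.47 = 4.700
Maximum at c = 9 (5.040 weaned pups).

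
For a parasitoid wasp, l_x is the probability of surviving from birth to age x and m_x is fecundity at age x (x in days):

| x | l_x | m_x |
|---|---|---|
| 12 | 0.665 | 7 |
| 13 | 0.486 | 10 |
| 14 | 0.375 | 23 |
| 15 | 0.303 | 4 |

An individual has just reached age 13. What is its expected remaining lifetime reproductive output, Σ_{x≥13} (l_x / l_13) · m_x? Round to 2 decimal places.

l_13 = 0.486. Conditional survival from age 13 to x is l_x / l_13.
  x=13: (0.486/0.486) × 10 = 10.0000
  x=14: (0.375/0.486) × 23 = 17.7469
  x=15: (0.303/0.486) × 4 = 2.4938
Sum = 10.0000 + 17.7469 + 2.4938 = 30.2407

30.24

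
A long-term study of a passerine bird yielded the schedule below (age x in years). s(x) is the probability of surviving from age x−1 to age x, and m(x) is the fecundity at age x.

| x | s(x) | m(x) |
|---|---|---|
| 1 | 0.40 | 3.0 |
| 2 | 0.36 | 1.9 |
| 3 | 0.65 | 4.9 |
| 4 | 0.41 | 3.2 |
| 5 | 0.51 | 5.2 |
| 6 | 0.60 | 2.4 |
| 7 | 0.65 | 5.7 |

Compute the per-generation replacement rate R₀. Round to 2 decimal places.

Survivorship from birth: l_x = s_1·s_2·…·s_x.
  l_1 = 0.40000
  l_2 = 0.14400
  l_3 = 0.09360
  l_4 = 0.03838
  l_5 = 0.01957
  l_6 = 0.01174
  l_7 = 0.00763
R₀ = Σ l_x m(x):
  age 1: 0.40000 × 3.0 = 1.2000
  age 2: 0.14400 × 1.9 = 0.2736
  age 3: 0.09360 × 4.9 = 0.4586
  age 4: 0.03838 × 3.2 = 0.1228
  age 5: 0.01957 × 5.2 = 0.1018
  age 6: 0.01174 × 2.4 = 0.0282
  age 7: 0.00763 × 5.7 = 0.0435
R₀ = 1.2000 + 0.2736 + 0.4586 + 0.1228 + 0.1018 + 0.0282 + 0.0435 = 2.2285

2.23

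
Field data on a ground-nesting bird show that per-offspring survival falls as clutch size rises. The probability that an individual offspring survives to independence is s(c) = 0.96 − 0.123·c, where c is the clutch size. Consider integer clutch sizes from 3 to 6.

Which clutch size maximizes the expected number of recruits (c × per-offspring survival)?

4

Expected recruits = c × s(c):
  c=3: 3 × 0.591 = 1.773
  c=4: 4 × 0.468 = 1.872
  c=5: 5 × 0.345 = 1.725
  c=6: 6 × 0.222 = 1.332
Maximum at c = 4 (1.872 recruits).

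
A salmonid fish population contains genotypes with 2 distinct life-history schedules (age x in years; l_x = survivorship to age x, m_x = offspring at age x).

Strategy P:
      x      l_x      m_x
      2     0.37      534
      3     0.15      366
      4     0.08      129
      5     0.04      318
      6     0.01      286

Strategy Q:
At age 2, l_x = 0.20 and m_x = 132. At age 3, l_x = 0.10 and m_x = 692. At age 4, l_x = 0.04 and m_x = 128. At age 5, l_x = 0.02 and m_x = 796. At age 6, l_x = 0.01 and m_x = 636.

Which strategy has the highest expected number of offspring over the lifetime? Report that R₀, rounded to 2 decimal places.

278.38

Strategy P: R₀ = 0.37×534 + 0.15×366 + 0.08×129 + 0.04×318 + 0.01×286 = 278.3800
Strategy Q: R₀ = 0.20×132 + 0.10×692 + 0.04×128 + 0.02×796 + 0.01×636 = 123.0000
Highest R₀: strategy P with 278.3800.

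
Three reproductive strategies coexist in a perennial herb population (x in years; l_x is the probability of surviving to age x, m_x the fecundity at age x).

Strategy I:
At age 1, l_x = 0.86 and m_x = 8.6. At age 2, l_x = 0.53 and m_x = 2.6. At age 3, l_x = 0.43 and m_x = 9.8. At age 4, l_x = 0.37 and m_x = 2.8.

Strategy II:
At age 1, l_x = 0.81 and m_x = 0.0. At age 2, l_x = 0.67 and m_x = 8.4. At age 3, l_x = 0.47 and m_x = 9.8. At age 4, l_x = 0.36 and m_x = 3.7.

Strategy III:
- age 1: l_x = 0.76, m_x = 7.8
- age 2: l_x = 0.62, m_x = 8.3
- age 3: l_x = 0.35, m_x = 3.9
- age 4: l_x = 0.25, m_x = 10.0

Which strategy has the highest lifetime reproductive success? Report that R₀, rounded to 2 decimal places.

14.94

Strategy I: R₀ = 0.86×8.6 + 0.53×2.6 + 0.43×9.8 + 0.37×2.8 = 14.0240
Strategy II: R₀ = 0.81×0.0 + 0.67×8.4 + 0.47×9.8 + 0.36×3.7 = 11.5660
Strategy III: R₀ = 0.76×7.8 + 0.62×8.3 + 0.35×3.9 + 0.25×10.0 = 14.9390
Highest R₀: strategy III with 14.9390.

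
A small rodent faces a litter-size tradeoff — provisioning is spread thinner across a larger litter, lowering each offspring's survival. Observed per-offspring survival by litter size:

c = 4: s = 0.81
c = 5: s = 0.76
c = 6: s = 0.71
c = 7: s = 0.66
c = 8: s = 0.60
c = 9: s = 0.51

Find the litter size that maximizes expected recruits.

Expected recruits = c × s(c):
  c=4: 4 × 0.81 = 3.240
  c=5: 5 × 0.76 = 3.800
  c=6: 6 × 0.71 = 4.260
  c=7: 7 × 0.66 = 4.620
  c=8: 8 × 0.60 = 4.800
  c=9: 9 × 0.51 = 4.590
Maximum at c = 8 (4.800 recruits).

8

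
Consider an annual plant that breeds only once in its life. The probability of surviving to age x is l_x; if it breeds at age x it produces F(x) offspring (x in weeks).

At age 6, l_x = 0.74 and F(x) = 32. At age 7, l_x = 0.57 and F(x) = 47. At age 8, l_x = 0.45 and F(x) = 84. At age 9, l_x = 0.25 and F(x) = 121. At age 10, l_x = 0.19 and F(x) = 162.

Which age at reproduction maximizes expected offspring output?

Expected offspring if breeding at age x = l_x × F(x):
  age 6: 0.74 × 32 = 23.680
  age 7: 0.57 × 47 = 26.790
  age 8: 0.45 × 84 = 37.800
  age 9: 0.25 × 121 = 30.250
  age 10: 0.19 × 162 = 30.780
Maximum at age 8 (37.800).

8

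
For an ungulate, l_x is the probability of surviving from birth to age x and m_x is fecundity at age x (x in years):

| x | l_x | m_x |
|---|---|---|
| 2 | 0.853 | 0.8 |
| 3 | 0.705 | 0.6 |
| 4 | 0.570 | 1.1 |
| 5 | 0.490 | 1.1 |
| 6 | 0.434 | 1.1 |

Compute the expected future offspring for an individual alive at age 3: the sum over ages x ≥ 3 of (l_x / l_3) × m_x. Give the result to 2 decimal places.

2.93

l_3 = 0.705. Conditional survival from age 3 to x is l_x / l_3.
  x=3: (0.705/0.705) × 0.6 = 0.6000
  x=4: (0.570/0.705) × 1.1 = 0.8894
  x=5: (0.490/0.705) × 1.1 = 0.7645
  x=6: (0.434/0.705) × 1.1 = 0.6772
Sum = 0.6000 + 0.8894 + 0.7645 + 0.6772 = 2.9311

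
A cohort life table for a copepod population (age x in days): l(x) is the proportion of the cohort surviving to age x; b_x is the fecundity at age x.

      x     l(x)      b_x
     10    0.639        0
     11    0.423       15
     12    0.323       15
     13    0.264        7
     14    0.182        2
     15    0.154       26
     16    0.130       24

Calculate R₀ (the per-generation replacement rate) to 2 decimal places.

R₀ = Σ l(x) b_x:
  age 10: 0.639 × 0 = 0.0000
  age 11: 0.423 × 15 = 6.3450
  age 12: 0.323 × 15 = 4.8450
  age 13: 0.264 × 7 = 1.8480
  age 14: 0.182 × 2 = 0.3640
  age 15: 0.154 × 26 = 4.0040
  age 16: 0.130 × 24 = 3.1200
R₀ = 0.0000 + 6.3450 + 4.8450 + 1.8480 + 0.3640 + 4.0040 + 3.1200 = 20.5260

20.53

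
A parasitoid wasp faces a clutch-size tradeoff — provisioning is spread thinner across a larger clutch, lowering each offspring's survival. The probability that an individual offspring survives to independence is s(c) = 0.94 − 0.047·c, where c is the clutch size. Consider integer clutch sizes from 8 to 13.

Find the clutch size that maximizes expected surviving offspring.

Expected surviving offspring = c × s(c):
  c=8: 8 × 0.564 = 4.512
  c=9: 9 × 0.517 = 4.653
  c=10: 10 × 0.470 = 4.700
  c=11: 11 × 0.423 = 4.653
  c=12: 12 × 0.376 = 4.512
  c=13: 13 × 0.329 = 4.277
Maximum at c = 10 (4.700 surviving offspring).

10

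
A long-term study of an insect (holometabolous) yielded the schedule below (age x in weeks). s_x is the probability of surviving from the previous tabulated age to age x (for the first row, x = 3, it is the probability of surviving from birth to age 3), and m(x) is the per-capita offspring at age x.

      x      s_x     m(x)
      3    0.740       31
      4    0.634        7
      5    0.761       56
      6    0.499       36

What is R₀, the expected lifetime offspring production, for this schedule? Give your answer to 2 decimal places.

Survivorship from birth: l_x = s_3·s_4·…·s_x.
  l_3 = 0.74000
  l_4 = 0.46916
  l_5 = 0.35703
  l_6 = 0.17816
R₀ = Σ l_x m(x):
  age 3: 0.74000 × 31 = 22.9400
  age 4: 0.46916 × 7 = 3.2841
  age 5: 0.35703 × 56 = 19.9937
  age 6: 0.17816 × 36 = 6.4138
R₀ = 22.9400 + 3.2841 + 19.9937 + 6.4138 = 52.6316

52.63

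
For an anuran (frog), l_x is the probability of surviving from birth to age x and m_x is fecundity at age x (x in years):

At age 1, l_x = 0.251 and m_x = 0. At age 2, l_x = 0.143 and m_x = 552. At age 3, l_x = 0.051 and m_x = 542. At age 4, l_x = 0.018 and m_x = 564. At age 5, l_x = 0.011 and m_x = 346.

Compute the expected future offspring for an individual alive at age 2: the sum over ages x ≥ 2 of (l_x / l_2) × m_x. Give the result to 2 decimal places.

842.91

l_2 = 0.143. Conditional survival from age 2 to x is l_x / l_2.
  x=2: (0.143/0.143) × 552 = 552.0000
  x=3: (0.051/0.143) × 542 = 193.3007
  x=4: (0.018/0.143) × 564 = 70.9930
  x=5: (0.011/0.143) × 346 = 26.6154
Sum = 552.0000 + 193.3007 + 70.9930 + 26.6154 = 842.9091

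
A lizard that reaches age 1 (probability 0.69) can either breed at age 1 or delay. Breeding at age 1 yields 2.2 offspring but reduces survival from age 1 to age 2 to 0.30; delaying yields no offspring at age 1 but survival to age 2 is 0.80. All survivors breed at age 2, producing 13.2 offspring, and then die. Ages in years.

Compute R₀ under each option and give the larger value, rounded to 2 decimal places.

7.29

breed at age 1: R₀ = 0.69 × (2.2 + 0.30 × 13.2) = 0.69 × 6.1600 = 4.2504
delay to age 2: R₀ = 0.69 × (0.80 × 13.2) = 0.69 × 10.5600 = 7.2864
Higher: delay to age 2 (7.2864).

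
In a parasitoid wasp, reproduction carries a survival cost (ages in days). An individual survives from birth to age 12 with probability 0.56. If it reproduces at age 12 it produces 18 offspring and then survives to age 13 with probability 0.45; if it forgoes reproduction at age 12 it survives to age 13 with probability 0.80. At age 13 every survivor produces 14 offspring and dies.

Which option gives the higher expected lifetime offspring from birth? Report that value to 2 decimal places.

13.61

breed at age 12: R₀ = 0.56 × (18 + 0.45 × 14) = 0.56 × 24.3000 = 13.6080
delay to age 13: R₀ = 0.56 × (0.80 × 14) = 0.56 × 11.2000 = 6.2720
Higher: breed at age 12 (13.6080).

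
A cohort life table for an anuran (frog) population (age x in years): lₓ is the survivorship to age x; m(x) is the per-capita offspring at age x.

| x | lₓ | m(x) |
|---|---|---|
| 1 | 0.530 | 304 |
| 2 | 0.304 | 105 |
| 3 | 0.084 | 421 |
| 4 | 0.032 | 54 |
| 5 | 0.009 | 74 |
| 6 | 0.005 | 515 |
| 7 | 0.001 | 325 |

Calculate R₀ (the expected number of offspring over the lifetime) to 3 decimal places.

233.698

R₀ = Σ lₓ m(x):
  age 1: 0.530 × 304 = 161.1200
  age 2: 0.304 × 105 = 31.9200
  age 3: 0.084 × 421 = 35.3640
  age 4: 0.032 × 54 = 1.7280
  age 5: 0.009 × 74 = 0.6660
  age 6: 0.005 × 515 = 2.5750
  age 7: 0.001 × 325 = 0.3250
R₀ = 161.1200 + 31.9200 + 35.3640 + 1.7280 + 0.6660 + 2.5750 + 0.3250 = 233.6980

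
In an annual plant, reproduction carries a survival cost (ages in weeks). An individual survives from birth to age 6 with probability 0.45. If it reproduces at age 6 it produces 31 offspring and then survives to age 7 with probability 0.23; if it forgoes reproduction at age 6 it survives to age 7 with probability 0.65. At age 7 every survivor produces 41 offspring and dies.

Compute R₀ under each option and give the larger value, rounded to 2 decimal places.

18.19

breed at age 6: R₀ = 0.45 × (31 + 0.23 × 41) = 0.45 × 40.4300 = 18.1935
delay to age 7: R₀ = 0.45 × (0.65 × 41) = 0.45 × 26.6500 = 11.9925
Higher: breed at age 6 (18.1935).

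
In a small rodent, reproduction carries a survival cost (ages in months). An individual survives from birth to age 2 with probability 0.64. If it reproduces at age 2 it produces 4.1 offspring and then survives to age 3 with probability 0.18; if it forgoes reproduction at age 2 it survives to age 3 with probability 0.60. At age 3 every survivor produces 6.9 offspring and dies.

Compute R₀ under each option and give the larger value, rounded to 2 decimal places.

3.42

breed at age 2: R₀ = 0.64 × (4.1 + 0.18 × 6.9) = 0.64 × 5.3420 = 3.4189
delay to age 3: R₀ = 0.64 × (0.60 × 6.9) = 0.64 × 4.1400 = 2.6496
Higher: breed at age 2 (3.4189).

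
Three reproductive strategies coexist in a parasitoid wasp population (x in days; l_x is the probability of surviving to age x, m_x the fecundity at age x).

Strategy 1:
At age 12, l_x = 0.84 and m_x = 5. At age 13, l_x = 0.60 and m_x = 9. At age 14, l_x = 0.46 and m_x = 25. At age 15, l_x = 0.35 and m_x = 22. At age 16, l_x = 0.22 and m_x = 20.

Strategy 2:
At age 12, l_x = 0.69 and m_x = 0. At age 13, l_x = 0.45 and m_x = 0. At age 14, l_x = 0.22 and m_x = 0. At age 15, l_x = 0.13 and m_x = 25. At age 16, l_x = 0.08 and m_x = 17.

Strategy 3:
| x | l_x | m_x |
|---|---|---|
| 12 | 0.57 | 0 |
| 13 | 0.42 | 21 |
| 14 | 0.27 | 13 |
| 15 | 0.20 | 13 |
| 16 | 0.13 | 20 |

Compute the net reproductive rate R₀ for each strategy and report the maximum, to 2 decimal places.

33.20

Strategy 1: R₀ = 0.84×5 + 0.60×9 + 0.46×25 + 0.35×22 + 0.22×20 = 33.2000
Strategy 2: R₀ = 0.69×0 + 0.45×0 + 0.22×0 + 0.13×25 + 0.08×17 = 4.6100
Strategy 3: R₀ = 0.57×0 + 0.42×21 + 0.27×13 + 0.20×13 + 0.13×20 = 17.5300
Highest R₀: strategy 1 with 33.2000.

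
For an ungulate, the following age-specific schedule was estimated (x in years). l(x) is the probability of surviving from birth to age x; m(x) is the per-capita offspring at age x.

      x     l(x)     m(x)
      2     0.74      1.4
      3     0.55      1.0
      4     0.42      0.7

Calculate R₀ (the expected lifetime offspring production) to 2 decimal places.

1.88

R₀ = Σ l(x) m(x):
  age 2: 0.74 × 1.4 = 1.0360
  age 3: 0.55 × 1.0 = 0.5500
  age 4: 0.42 × 0.7 = 0.2940
R₀ = 1.0360 + 0.5500 + 0.2940 = 1.8800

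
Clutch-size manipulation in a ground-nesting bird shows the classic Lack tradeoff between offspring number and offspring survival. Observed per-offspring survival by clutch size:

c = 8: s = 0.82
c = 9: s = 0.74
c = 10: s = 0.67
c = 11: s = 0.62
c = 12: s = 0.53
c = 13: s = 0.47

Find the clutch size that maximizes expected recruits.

Expected recruits = c × s(c):
  c=8: 8 × 0.82 = 6.560
  c=9: 9 × 0.74 = 6.660
  c=10: 10 × 0.67 = 6.700
  c=11: 11 × 0.62 = 6.820
  c=12: 12 × 0.53 = 6.360
  c=13: 13 × 0.47 = 6.110
Maximum at c = 11 (6.820 recruits).

11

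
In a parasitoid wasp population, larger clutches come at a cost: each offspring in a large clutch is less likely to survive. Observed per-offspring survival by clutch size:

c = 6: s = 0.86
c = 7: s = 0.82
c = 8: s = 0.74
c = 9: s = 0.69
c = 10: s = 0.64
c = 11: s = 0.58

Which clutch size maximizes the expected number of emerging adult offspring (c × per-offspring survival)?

10

Expected emerging adult offspring = c × s(c):
  c=6: 6 × 0.86 = 5.160
  c=7: 7 × 0.82 = 5.740
  c=8: 8 × 0.74 = 5.920
  c=9: 9 × 0.69 = 6.210
  c=10: 10 × 0.64 = 6.400
  c=11: 11 × 0.58 = 6.380
Maximum at c = 10 (6.400 emerging adult offspring).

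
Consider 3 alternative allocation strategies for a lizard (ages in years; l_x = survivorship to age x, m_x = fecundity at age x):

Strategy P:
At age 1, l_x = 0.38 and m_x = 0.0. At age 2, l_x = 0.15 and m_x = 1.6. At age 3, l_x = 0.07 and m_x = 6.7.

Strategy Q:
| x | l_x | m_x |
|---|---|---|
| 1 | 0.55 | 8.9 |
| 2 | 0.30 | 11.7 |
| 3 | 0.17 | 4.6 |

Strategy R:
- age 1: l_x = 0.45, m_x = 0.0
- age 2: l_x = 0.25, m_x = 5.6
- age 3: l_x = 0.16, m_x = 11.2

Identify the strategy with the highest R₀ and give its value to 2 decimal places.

9.19

Strategy P: R₀ = 0.38×0.0 + 0.15×1.6 + 0.07×6.7 = 0.7090
Strategy Q: R₀ = 0.55×8.9 + 0.30×11.7 + 0.17×4.6 = 9.1870
Strategy R: R₀ = 0.45×0.0 + 0.25×5.6 + 0.16×11.2 = 3.1920
Highest R₀: strategy Q with 9.1870.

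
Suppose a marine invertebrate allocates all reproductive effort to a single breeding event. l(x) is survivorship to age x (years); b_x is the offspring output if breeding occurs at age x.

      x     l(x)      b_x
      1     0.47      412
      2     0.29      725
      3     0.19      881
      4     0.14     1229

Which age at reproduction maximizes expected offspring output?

Expected offspring if breeding at age x = l(x) × b_x:
  age 1: 0.47 × 412 = 193.640
  age 2: 0.29 × 725 = 210.250
  age 3: 0.19 × 881 = 167.390
  age 4: 0.14 × 1229 = 172.060
Maximum at age 2 (210.250).

2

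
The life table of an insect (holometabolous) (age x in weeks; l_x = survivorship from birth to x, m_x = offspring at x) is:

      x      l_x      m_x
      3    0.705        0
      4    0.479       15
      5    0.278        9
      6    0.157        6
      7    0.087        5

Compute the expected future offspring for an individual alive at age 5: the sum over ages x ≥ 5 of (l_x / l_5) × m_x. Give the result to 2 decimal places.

13.95

l_5 = 0.278. Conditional survival from age 5 to x is l_x / l_5.
  x=5: (0.278/0.278) × 9 = 9.0000
  x=6: (0.157/0.278) × 6 = 3.3885
  x=7: (0.087/0.278) × 5 = 1.5647
Sum = 9.0000 + 3.3885 + 1.5647 = 13.9532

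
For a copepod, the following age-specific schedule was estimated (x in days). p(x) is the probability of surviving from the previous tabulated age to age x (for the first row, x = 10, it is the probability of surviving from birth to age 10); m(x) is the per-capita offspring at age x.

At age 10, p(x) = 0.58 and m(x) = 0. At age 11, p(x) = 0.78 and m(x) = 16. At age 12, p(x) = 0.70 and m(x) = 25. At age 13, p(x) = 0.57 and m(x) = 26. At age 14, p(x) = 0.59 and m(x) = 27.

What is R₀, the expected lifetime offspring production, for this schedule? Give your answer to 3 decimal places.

22.724

Survivorship from birth: l_x = p_10·p_11·…·p_x.
  l_10 = 0.58000
  l_11 = 0.45240
  l_12 = 0.31668
  l_13 = 0.18051
  l_14 = 0.10650
R₀ = Σ l_x m(x):
  age 10: 0.58000 × 0 = 0.0000
  age 11: 0.45240 × 16 = 7.2384
  age 12: 0.31668 × 25 = 7.9170
  age 13: 0.18051 × 26 = 4.6933
  age 14: 0.10650 × 27 = 2.8755
R₀ = 0.0000 + 7.2384 + 7.9170 + 4.6933 + 2.8755 = 22.7242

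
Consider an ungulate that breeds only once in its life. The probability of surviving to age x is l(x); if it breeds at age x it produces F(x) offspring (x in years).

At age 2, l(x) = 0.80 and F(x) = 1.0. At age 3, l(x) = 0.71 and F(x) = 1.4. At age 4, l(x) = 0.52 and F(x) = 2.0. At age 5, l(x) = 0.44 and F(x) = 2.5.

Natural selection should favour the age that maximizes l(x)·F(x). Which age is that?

Expected offspring if breeding at age x = l(x) × F(x):
  age 2: 0.80 × 1.0 = 0.800
  age 3: 0.71 × 1.4 = 0.994
  age 4: 0.52 × 2.0 = 1.040
  age 5: 0.44 × 2.5 = 1.100
Maximum at age 5 (1.100).

5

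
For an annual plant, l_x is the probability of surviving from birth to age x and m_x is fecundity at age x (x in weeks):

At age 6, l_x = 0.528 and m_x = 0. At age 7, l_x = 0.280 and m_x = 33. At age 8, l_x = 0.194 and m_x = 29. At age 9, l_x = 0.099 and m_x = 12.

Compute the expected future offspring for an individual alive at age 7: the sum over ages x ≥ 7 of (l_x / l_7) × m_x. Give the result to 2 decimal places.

57.34

l_7 = 0.280. Conditional survival from age 7 to x is l_x / l_7.
  x=7: (0.280/0.280) × 33 = 33.0000
  x=8: (0.194/0.280) × 29 = 20.0929
  x=9: (0.099/0.280) × 12 = 4.2429
Sum = 33.0000 + 20.0929 + 4.2429 = 57.3357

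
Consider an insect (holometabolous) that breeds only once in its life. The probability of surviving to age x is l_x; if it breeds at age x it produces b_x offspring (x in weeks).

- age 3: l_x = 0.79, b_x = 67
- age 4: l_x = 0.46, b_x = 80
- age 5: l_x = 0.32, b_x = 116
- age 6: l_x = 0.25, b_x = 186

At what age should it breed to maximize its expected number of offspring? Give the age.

3

Expected offspring if breeding at age x = l_x × b_x:
  age 3: 0.79 × 67 = 52.930
  age 4: 0.46 × 80 = 36.800
  age 5: 0.32 × 116 = 37.120
  age 6: 0.25 × 186 = 46.500
Maximum at age 3 (52.930).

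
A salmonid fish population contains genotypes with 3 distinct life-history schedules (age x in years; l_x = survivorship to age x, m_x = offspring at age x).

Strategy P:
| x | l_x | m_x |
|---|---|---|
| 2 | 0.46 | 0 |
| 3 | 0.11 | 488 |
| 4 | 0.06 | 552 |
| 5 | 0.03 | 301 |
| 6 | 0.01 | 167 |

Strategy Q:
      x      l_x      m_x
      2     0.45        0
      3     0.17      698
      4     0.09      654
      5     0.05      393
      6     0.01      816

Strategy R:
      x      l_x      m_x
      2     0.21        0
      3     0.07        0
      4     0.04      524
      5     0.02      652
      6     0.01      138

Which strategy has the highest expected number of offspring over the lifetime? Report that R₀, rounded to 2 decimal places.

Strategy P: R₀ = 0.46×0 + 0.11×488 + 0.06×552 + 0.03×301 + 0.01×167 = 97.5000
Strategy Q: R₀ = 0.45×0 + 0.17×698 + 0.09×654 + 0.05×393 + 0.01×816 = 205.3300
Strategy R: R₀ = 0.21×0 + 0.07×0 + 0.04×524 + 0.02×652 + 0.01×138 = 35.3800
Highest R₀: strategy Q with 205.3300.

205.33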